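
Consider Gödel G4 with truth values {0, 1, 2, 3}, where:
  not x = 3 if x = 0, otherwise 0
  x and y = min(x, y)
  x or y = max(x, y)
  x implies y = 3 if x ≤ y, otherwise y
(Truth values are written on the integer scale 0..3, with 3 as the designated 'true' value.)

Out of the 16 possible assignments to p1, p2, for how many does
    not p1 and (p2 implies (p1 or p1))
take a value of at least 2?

p1 = 0, p2 = 0 ↦ 3  ≥
p1 = 0, p2 = 1 ↦ 0  <
p1 = 0, p2 = 2 ↦ 0  <
p1 = 0, p2 = 3 ↦ 0  <
p1 = 1, p2 = 0 ↦ 0  <
p1 = 1, p2 = 1 ↦ 0  <
p1 = 1, p2 = 2 ↦ 0  <
p1 = 1, p2 = 3 ↦ 0  <
p1 = 2, p2 = 0 ↦ 0  <
p1 = 2, p2 = 1 ↦ 0  <
p1 = 2, p2 = 2 ↦ 0  <
p1 = 2, p2 = 3 ↦ 0  <
p1 = 3, p2 = 0 ↦ 0  <
p1 = 3, p2 = 1 ↦ 0  <
p1 = 3, p2 = 2 ↦ 0  <
p1 = 3, p2 = 3 ↦ 0  <
So 1 of the 16 assignments meets the threshold.

1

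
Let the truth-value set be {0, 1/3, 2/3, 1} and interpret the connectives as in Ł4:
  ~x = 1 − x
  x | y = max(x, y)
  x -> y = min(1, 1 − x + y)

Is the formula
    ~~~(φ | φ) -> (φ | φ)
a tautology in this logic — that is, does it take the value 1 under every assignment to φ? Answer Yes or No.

Counterexample: take φ = 0.
φ | φ = 0 | 0 = 0
~(φ | φ) = ~0 = 1
~~(φ | φ) = ~1 = 0
~~~(φ | φ) = ~0 = 1
φ | φ = 0 | 0 = 0
~~~(φ | φ) -> (φ | φ) = 1 -> 0 = 0
This gives 0 ≠ 1.

No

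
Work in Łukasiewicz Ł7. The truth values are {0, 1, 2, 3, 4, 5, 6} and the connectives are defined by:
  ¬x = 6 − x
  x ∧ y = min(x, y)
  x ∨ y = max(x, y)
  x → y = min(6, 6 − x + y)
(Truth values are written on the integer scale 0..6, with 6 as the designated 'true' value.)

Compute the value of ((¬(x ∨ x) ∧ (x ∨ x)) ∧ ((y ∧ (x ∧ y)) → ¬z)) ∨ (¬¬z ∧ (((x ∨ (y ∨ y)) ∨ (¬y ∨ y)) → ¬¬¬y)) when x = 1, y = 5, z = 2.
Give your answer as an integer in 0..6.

x ∨ x = 1 ∨ 1 = 1
¬(x ∨ x) = ¬1 = 5
x ∨ x = 1 ∨ 1 = 1
¬(x ∨ x) ∧ (x ∨ x) = 5 ∧ 1 = 1
x ∧ y = 1 ∧ 5 = 1
y ∧ (x ∧ y) = 5 ∧ 1 = 1
¬z = ¬2 = 4
(y ∧ (x ∧ y)) → ¬z = 1 → 4 = 6
(¬(x ∨ x) ∧ (x ∨ x)) ∧ ((y ∧ (x ∧ y)) → ¬z) = 1 ∧ 6 = 1
¬z = ¬2 = 4
¬¬z = ¬4 = 2
y ∨ y = 5 ∨ 5 = 5
x ∨ (y ∨ y) = 1 ∨ 5 = 5
¬y = ¬5 = 1
¬y ∨ y = 1 ∨ 5 = 5
(x ∨ (y ∨ y)) ∨ (¬y ∨ y) = 5 ∨ 5 = 5
¬y = ¬5 = 1
¬¬y = ¬1 = 5
¬¬¬y = ¬5 = 1
((x ∨ (y ∨ y)) ∨ (¬y ∨ y)) → ¬¬¬y = 5 → 1 = 2
¬¬z ∧ (((x ∨ (y ∨ y)) ∨ (¬y ∨ y)) → ¬¬¬y) = 2 ∧ 2 = 2
((¬(x ∨ x) ∧ (x ∨ x)) ∧ ((y ∧ (x ∧ y)) → ¬z)) ∨ (¬¬z ∧ (((x ∨ (y ∨ y)) ∨ (¬y ∨ y)) → ¬¬¬y)) = 1 ∨ 2 = 2

2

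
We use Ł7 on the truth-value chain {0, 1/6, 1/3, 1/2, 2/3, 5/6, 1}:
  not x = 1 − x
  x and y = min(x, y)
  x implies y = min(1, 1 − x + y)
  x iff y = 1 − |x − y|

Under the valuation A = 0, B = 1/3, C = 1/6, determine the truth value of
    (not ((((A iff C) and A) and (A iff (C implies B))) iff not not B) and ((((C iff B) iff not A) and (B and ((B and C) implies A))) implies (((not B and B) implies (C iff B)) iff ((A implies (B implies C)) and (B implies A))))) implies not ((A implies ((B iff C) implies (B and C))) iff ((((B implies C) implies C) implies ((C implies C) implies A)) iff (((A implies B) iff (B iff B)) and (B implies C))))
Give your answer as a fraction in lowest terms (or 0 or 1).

A iff C = 0 iff 1/6 = 5/6
(A iff C) and A = 5/6 and 0 = 0
C implies B = 1/6 implies 1/3 = 1
A iff (C implies B) = 0 iff 1 = 0
((A iff C) and A) and (A iff (C implies B)) = 0 and 0 = 0
not B = not 1/3 = 2/3
not not B = not 2/3 = 1/3
(((A iff C) and A) and (A iff (C implies B))) iff not not B = 0 iff 1/3 = 2/3
not ((((A iff C) and A) and (A iff (C implies B))) iff not not B) = not 2/3 = 1/3
C iff B = 1/6 iff 1/3 = 5/6
not A = not 0 = 1
(C iff B) iff not A = 5/6 iff 1 = 5/6
B and C = 1/3 and 1/6 = 1/6
(B and C) implies A = 1/6 implies 0 = 5/6
B and ((B and C) implies A) = 1/3 and 5/6 = 1/3
((C iff B) iff not A) and (B and ((B and C) implies A)) = 5/6 and 1/3 = 1/3
not B = not 1/3 = 2/3
not B and B = 2/3 and 1/3 = 1/3
C iff B = 1/6 iff 1/3 = 5/6
(not B and B) implies (C iff B) = 1/3 implies 5/6 = 1
B implies C = 1/3 implies 1/6 = 5/6
A implies (B implies C) = 0 implies 5/6 = 1
B implies A = 1/3 implies 0 = 2/3
(A implies (B implies C)) and (B implies A) = 1 and 2/3 = 2/3
((not B and B) implies (C iff B)) iff ((A implies (B implies C)) and (B implies A)) = 1 iff 2/3 = 2/3
(((C iff B) iff not A) and (B and ((B and C) implies A))) implies (((not B and B) implies (C iff B)) iff ((A implies (B implies C)) and (B implies A))) = 1/3 implies 2/3 = 1
not ((((A iff C) and A) and (A iff (C implies B))) iff not not B) and ((((C iff B) iff not A) and (B and ((B and C) implies A))) implies (((not B and B) implies (C iff B)) iff ((A implies (B implies C)) and (B implies A)))) = 1/3 and 1 = 1/3
B iff C = 1/3 iff 1/6 = 5/6
B and C = 1/3 and 1/6 = 1/6
(B iff C) implies (B and C) = 5/6 implies 1/6 = 1/3
A implies ((B iff C) implies (B and C)) = 0 implies 1/3 = 1
B implies C = 1/3 implies 1/6 = 5/6
(B implies C) implies C = 5/6 implies 1/6 = 1/3
C implies C = 1/6 implies 1/6 = 1
(C implies C) implies A = 1 implies 0 = 0
((B implies C) implies C) implies ((C implies C) implies A) = 1/3 implies 0 = 2/3
A implies B = 0 implies 1/3 = 1
B iff B = 1/3 iff 1/3 = 1
(A implies B) iff (B iff B) = 1 iff 1 = 1
B implies C = 1/3 implies 1/6 = 5/6
((A implies B) iff (B iff B)) and (B implies C) = 1 and 5/6 = 5/6
(((B implies C) implies C) implies ((C implies C) implies A)) iff (((A implies B) iff (B iff B)) and (B implies C)) = 2/3 iff 5/6 = 5/6
(A implies ((B iff C) implies (B and C))) iff ((((B implies C) implies C) implies ((C implies C) implies A)) iff (((A implies B) iff (B iff B)) and (B implies C))) = 1 iff 5/6 = 5/6
not ((A implies ((B iff C) implies (B and C))) iff ((((B implies C) implies C) implies ((C implies C) implies A)) iff (((A implies B) iff (B iff B)) and (B implies C)))) = not 5/6 = 1/6
(not ((((A iff C) and A) and (A iff (C implies B))) iff not not B) and ((((C iff B) iff not A) and (B and ((B and C) implies A))) implies (((not B and B) implies (C iff B)) iff ((A implies (B implies C)) and (B implies A))))) implies not ((A implies ((B iff C) implies (B and C))) iff ((((B implies C) implies C) implies ((C implies C) implies A)) iff (((A implies B) iff (B iff B)) and (B implies C)))) = 1/3 implies 1/6 = 5/6

5/6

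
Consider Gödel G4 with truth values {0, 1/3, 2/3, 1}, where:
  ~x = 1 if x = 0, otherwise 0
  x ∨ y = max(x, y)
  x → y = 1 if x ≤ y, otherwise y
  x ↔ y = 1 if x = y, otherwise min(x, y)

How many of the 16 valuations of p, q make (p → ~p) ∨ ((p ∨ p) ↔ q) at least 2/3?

9

p = 0, q = 0 ↦ 1  ≥
p = 0, q = 1/3 ↦ 1  ≥
p = 0, q = 2/3 ↦ 1  ≥
p = 0, q = 1 ↦ 1  ≥
p = 1/3, q = 0 ↦ 0  <
p = 1/3, q = 1/3 ↦ 1  ≥
p = 1/3, q = 2/3 ↦ 1/3  <
p = 1/3, q = 1 ↦ 1/3  <
p = 2/3, q = 0 ↦ 0  <
p = 2/3, q = 1/3 ↦ 1/3  <
p = 2/3, q = 2/3 ↦ 1  ≥
p = 2/3, q = 1 ↦ 2/3  ≥
p = 1, q = 0 ↦ 0  <
p = 1, q = 1/3 ↦ 1/3  <
p = 1, q = 2/3 ↦ 2/3  ≥
p = 1, q = 1 ↦ 1  ≥
So 9 of the 16 assignments meet the threshold.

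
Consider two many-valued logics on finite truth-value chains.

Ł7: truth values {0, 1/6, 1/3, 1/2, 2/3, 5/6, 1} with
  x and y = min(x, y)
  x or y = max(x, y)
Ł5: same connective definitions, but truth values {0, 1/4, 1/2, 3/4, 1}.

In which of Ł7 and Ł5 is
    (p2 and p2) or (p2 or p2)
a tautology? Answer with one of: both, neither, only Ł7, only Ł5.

neither

In Ł7: at p2 = 0 the value is 0 — not a tautology.
In Ł5: at p2 = 0 the value is 0 — not a tautology.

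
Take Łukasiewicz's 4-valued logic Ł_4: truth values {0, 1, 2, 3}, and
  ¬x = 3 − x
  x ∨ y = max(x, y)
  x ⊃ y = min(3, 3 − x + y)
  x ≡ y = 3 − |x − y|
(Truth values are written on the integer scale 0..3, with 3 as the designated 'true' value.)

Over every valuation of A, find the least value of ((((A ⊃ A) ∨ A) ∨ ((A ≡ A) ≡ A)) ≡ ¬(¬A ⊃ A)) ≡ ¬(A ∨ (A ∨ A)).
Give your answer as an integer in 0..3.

2

Take A = 1:
A ⊃ A = 1 ⊃ 1 = 3
(A ⊃ A) ∨ A = 3 ∨ 1 = 3
A ≡ A = 1 ≡ 1 = 3
(A ≡ A) ≡ A = 3 ≡ 1 = 1
((A ⊃ A) ∨ A) ∨ ((A ≡ A) ≡ A) = 3 ∨ 1 = 3
¬A = ¬1 = 2
¬A ⊃ A = 2 ⊃ 1 = 2
¬(¬A ⊃ A) = ¬2 = 1
(((A ⊃ A) ∨ A) ∨ ((A ≡ A) ≡ A)) ≡ ¬(¬A ⊃ A) = 3 ≡ 1 = 1
A ∨ A = 1 ∨ 1 = 1
A ∨ (A ∨ A) = 1 ∨ 1 = 1
¬(A ∨ (A ∨ A)) = ¬1 = 2
((((A ⊃ A) ∨ A) ∨ ((A ≡ A) ≡ A)) ≡ ¬(¬A ⊃ A)) ≡ ¬(A ∨ (A ∨ A)) = 1 ≡ 2 = 2
No assignment yields a value below 2, so this is the minimum.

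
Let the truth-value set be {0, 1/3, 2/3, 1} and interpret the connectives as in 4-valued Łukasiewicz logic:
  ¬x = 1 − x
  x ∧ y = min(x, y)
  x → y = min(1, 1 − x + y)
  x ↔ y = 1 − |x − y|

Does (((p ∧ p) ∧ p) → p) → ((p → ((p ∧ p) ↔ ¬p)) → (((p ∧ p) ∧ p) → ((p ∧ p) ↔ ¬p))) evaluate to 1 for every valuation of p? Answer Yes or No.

Yes

p = 0 ↦ 1
p = 1/3 ↦ 1
p = 2/3 ↦ 1
p = 1 ↦ 1
Every assignment gives a value ≥ 1.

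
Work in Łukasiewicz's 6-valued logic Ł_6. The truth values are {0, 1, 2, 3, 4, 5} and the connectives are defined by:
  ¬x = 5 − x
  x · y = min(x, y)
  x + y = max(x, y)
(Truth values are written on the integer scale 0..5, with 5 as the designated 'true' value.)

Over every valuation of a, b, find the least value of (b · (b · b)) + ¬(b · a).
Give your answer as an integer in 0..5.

3

Take a = 2, b = 2:
b · b = 2 · 2 = 2
b · (b · b) = 2 · 2 = 2
b · a = 2 · 2 = 2
¬(b · a) = ¬2 = 3
(b · (b · b)) + ¬(b · a) = 2 + 3 = 3
No assignment yields a value below 3, so this is the minimum.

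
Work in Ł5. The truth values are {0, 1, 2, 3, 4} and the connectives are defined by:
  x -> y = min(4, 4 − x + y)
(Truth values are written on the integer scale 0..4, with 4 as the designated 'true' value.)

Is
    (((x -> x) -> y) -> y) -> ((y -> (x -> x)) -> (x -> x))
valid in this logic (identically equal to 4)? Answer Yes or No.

At x = 1, y = 0, for instance:
x -> x = 1 -> 1 = 4
(x -> x) -> y = 4 -> 0 = 0
((x -> x) -> y) -> y = 0 -> 0 = 4
y -> (x -> x) = 0 -> 4 = 4
(y -> (x -> x)) -> (x -> x) = 4 -> 4 = 4
(((x -> x) -> y) -> y) -> ((y -> (x -> x)) -> (x -> x)) = 4 -> 4 = 4
and checking the remaining 24 assignments likewise gives ≥ 4 in every case.

Yes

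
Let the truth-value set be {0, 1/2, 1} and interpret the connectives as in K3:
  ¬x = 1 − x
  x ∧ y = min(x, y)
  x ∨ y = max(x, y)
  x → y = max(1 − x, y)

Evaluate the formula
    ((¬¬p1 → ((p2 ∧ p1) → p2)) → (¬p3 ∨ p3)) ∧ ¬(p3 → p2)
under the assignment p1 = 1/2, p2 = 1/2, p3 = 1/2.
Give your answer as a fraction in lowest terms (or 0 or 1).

¬p1 = ¬1/2 = 1/2
¬¬p1 = ¬1/2 = 1/2
p2 ∧ p1 = 1/2 ∧ 1/2 = 1/2
(p2 ∧ p1) → p2 = 1/2 → 1/2 = 1/2
¬¬p1 → ((p2 ∧ p1) → p2) = 1/2 → 1/2 = 1/2
¬p3 = ¬1/2 = 1/2
¬p3 ∨ p3 = 1/2 ∨ 1/2 = 1/2
(¬¬p1 → ((p2 ∧ p1) → p2)) → (¬p3 ∨ p3) = 1/2 → 1/2 = 1/2
p3 → p2 = 1/2 → 1/2 = 1/2
¬(p3 → p2) = ¬1/2 = 1/2
((¬¬p1 → ((p2 ∧ p1) → p2)) → (¬p3 ∨ p3)) ∧ ¬(p3 → p2) = 1/2 ∧ 1/2 = 1/2

1/2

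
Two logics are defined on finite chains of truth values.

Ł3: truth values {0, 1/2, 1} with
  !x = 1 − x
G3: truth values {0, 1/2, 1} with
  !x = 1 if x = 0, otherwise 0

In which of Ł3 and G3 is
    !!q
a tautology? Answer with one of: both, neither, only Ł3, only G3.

neither

In Ł3: at q = 0 the value is 0 — not a tautology.
In G3: at q = 0 the value is 0 — not a tautology.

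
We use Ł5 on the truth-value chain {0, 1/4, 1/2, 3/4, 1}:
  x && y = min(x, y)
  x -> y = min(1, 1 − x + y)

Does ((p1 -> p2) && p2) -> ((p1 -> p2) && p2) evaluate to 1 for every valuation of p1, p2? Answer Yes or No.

At p1 = 1/4, p2 = 3/4, for instance:
p1 -> p2 = 1/4 -> 3/4 = 1
(p1 -> p2) && p2 = 1 && 3/4 = 3/4
((p1 -> p2) && p2) -> ((p1 -> p2) && p2) = 3/4 -> 3/4 = 1
and checking the remaining 24 assignments likewise gives ≥ 1 in every case.

Yes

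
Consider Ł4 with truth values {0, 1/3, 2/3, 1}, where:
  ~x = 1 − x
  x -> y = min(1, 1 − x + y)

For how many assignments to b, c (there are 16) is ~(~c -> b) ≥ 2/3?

b = 0, c = 0 ↦ 1  ≥
b = 0, c = 1/3 ↦ 2/3  ≥
b = 0, c = 2/3 ↦ 1/3  <
b = 0, c = 1 ↦ 0  <
b = 1/3, c = 0 ↦ 2/3  ≥
b = 1/3, c = 1/3 ↦ 1/3  <
b = 1/3, c = 2/3 ↦ 0  <
b = 1/3, c = 1 ↦ 0  <
b = 2/3, c = 0 ↦ 1/3  <
b = 2/3, c = 1/3 ↦ 0  <
b = 2/3, c = 2/3 ↦ 0  <
b = 2/3, c = 1 ↦ 0  <
b = 1, c = 0 ↦ 0  <
b = 1, c = 1/3 ↦ 0  <
b = 1, c = 2/3 ↦ 0  <
b = 1, c = 1 ↦ 0  <
So 3 of the 16 assignments meet the threshold.

3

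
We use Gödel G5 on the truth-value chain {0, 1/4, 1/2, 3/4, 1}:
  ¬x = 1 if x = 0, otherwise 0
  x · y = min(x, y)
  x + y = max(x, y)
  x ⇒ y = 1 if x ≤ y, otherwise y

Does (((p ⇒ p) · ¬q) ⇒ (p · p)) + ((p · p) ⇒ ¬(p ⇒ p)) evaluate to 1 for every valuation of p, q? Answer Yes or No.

No

Counterexample: take p = 1/4, q = 0.
p ⇒ p = 1/4 ⇒ 1/4 = 1
¬q = ¬0 = 1
(p ⇒ p) · ¬q = 1 · 1 = 1
p · p = 1/4 · 1/4 = 1/4
((p ⇒ p) · ¬q) ⇒ (p · p) = 1 ⇒ 1/4 = 1/4
p · p = 1/4 · 1/4 = 1/4
p ⇒ p = 1/4 ⇒ 1/4 = 1
¬(p ⇒ p) = ¬1 = 0
(p · p) ⇒ ¬(p ⇒ p) = 1/4 ⇒ 0 = 0
(((p ⇒ p) · ¬q) ⇒ (p · p)) + ((p · p) ⇒ ¬(p ⇒ p)) = 1/4 + 0 = 1/4
This gives 1/4 ≠ 1.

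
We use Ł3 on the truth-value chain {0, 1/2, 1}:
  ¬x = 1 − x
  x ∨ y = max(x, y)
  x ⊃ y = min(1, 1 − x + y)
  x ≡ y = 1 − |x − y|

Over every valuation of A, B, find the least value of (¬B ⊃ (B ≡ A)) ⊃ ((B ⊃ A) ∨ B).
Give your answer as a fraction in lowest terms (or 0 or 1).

Take A = 0, B = 1/2:
¬B = ¬1/2 = 1/2
B ≡ A = 1/2 ≡ 0 = 1/2
¬B ⊃ (B ≡ A) = 1/2 ⊃ 1/2 = 1
B ⊃ A = 1/2 ⊃ 0 = 1/2
(B ⊃ A) ∨ B = 1/2 ∨ 1/2 = 1/2
(¬B ⊃ (B ≡ A)) ⊃ ((B ⊃ A) ∨ B) = 1 ⊃ 1/2 = 1/2
No assignment yields a value below 1/2, so this is the minimum.

1/2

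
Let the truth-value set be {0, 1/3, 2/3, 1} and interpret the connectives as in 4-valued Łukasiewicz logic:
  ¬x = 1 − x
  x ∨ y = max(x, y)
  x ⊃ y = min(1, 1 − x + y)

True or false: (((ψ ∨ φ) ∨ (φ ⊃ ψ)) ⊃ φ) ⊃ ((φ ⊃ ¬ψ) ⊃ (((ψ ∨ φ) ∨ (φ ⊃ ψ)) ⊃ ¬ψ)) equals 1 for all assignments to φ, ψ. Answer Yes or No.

φ = 0, ψ = 0 ↦ 1
φ = 0, ψ = 1/3 ↦ 1
φ = 0, ψ = 2/3 ↦ 1
φ = 0, ψ = 1 ↦ 1
φ = 1/3, ψ = 0 ↦ 1
φ = 1/3, ψ = 1/3 ↦ 1
φ = 1/3, ψ = 2/3 ↦ 1
φ = 1/3, ψ = 1 ↦ 1
φ = 2/3, ψ = 0 ↦ 1
φ = 2/3, ψ = 1/3 ↦ 1
φ = 2/3, ψ = 2/3 ↦ 1
φ = 2/3, ψ = 1 ↦ 1
φ = 1, ψ = 0 ↦ 1
φ = 1, ψ = 1/3 ↦ 1
φ = 1, ψ = 2/3 ↦ 1
φ = 1, ψ = 1 ↦ 1
Every assignment gives a value ≥ 1.

Yes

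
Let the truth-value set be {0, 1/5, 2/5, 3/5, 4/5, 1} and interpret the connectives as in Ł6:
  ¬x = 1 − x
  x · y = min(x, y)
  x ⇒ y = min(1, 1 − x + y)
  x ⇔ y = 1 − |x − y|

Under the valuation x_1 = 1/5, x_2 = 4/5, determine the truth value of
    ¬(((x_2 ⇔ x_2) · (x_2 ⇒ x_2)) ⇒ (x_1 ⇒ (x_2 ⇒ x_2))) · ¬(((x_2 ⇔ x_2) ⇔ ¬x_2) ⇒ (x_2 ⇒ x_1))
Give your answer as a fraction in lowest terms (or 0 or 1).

0

x_2 ⇔ x_2 = 4/5 ⇔ 4/5 = 1
x_2 ⇒ x_2 = 4/5 ⇒ 4/5 = 1
(x_2 ⇔ x_2) · (x_2 ⇒ x_2) = 1 · 1 = 1
x_2 ⇒ x_2 = 4/5 ⇒ 4/5 = 1
x_1 ⇒ (x_2 ⇒ x_2) = 1/5 ⇒ 1 = 1
((x_2 ⇔ x_2) · (x_2 ⇒ x_2)) ⇒ (x_1 ⇒ (x_2 ⇒ x_2)) = 1 ⇒ 1 = 1
¬(((x_2 ⇔ x_2) · (x_2 ⇒ x_2)) ⇒ (x_1 ⇒ (x_2 ⇒ x_2))) = ¬1 = 0
x_2 ⇔ x_2 = 4/5 ⇔ 4/5 = 1
¬x_2 = ¬4/5 = 1/5
(x_2 ⇔ x_2) ⇔ ¬x_2 = 1 ⇔ 1/5 = 1/5
x_2 ⇒ x_1 = 4/5 ⇒ 1/5 = 2/5
((x_2 ⇔ x_2) ⇔ ¬x_2) ⇒ (x_2 ⇒ x_1) = 1/5 ⇒ 2/5 = 1
¬(((x_2 ⇔ x_2) ⇔ ¬x_2) ⇒ (x_2 ⇒ x_1)) = ¬1 = 0
¬(((x_2 ⇔ x_2) · (x_2 ⇒ x_2)) ⇒ (x_1 ⇒ (x_2 ⇒ x_2))) · ¬(((x_2 ⇔ x_2) ⇔ ¬x_2) ⇒ (x_2 ⇒ x_1)) = 0 · 0 = 0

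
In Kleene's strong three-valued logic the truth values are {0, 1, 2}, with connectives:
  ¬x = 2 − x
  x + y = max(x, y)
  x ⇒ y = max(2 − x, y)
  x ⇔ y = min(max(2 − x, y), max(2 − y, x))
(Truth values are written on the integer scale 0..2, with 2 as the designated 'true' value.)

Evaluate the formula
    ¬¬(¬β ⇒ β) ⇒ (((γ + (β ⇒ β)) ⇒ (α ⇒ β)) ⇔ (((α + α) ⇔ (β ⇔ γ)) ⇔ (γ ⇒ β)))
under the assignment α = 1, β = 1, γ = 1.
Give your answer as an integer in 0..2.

¬β = ¬1 = 1
¬β ⇒ β = 1 ⇒ 1 = 1
¬(¬β ⇒ β) = ¬1 = 1
¬¬(¬β ⇒ β) = ¬1 = 1
β ⇒ β = 1 ⇒ 1 = 1
γ + (β ⇒ β) = 1 + 1 = 1
α ⇒ β = 1 ⇒ 1 = 1
(γ + (β ⇒ β)) ⇒ (α ⇒ β) = 1 ⇒ 1 = 1
α + α = 1 + 1 = 1
β ⇔ γ = 1 ⇔ 1 = 1
(α + α) ⇔ (β ⇔ γ) = 1 ⇔ 1 = 1
γ ⇒ β = 1 ⇒ 1 = 1
((α + α) ⇔ (β ⇔ γ)) ⇔ (γ ⇒ β) = 1 ⇔ 1 = 1
((γ + (β ⇒ β)) ⇒ (α ⇒ β)) ⇔ (((α + α) ⇔ (β ⇔ γ)) ⇔ (γ ⇒ β)) = 1 ⇔ 1 = 1
¬¬(¬β ⇒ β) ⇒ (((γ + (β ⇒ β)) ⇒ (α ⇒ β)) ⇔ (((α + α) ⇔ (β ⇔ γ)) ⇔ (γ ⇒ β))) = 1 ⇒ 1 = 1

1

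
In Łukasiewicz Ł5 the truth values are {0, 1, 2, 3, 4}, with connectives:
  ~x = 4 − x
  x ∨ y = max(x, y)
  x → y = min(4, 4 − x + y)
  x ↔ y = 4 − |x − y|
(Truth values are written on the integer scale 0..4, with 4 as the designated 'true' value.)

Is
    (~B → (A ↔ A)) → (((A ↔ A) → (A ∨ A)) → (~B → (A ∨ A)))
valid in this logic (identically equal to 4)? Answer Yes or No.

At A = 0, B = 1, for instance:
~B = ~1 = 3
A ↔ A = 0 ↔ 0 = 4
~B → (A ↔ A) = 3 → 4 = 4
A ∨ A = 0 ∨ 0 = 0
(A ↔ A) → (A ∨ A) = 4 → 0 = 0
~B → (A ∨ A) = 3 → 0 = 1
((A ↔ A) → (A ∨ A)) → (~B → (A ∨ A)) = 0 → 1 = 4
(~B → (A ↔ A)) → (((A ↔ A) → (A ∨ A)) → (~B → (A ∨ A))) = 4 → 4 = 4
and checking the remaining 24 assignments likewise gives ≥ 4 in every case.

Yes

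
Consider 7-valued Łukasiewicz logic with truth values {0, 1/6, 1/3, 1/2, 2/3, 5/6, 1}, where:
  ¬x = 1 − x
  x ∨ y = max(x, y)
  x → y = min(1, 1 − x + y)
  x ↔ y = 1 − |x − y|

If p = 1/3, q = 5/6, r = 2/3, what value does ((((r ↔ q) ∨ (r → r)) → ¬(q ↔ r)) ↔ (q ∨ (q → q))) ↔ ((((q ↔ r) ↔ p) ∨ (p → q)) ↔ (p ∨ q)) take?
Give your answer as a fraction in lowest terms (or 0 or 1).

r ↔ q = 2/3 ↔ 5/6 = 5/6
r → r = 2/3 → 2/3 = 1
(r ↔ q) ∨ (r → r) = 5/6 ∨ 1 = 1
q ↔ r = 5/6 ↔ 2/3 = 5/6
¬(q ↔ r) = ¬5/6 = 1/6
((r ↔ q) ∨ (r → r)) → ¬(q ↔ r) = 1 → 1/6 = 1/6
q → q = 5/6 → 5/6 = 1
q ∨ (q → q) = 5/6 ∨ 1 = 1
(((r ↔ q) ∨ (r → r)) → ¬(q ↔ r)) ↔ (q ∨ (q → q)) = 1/6 ↔ 1 = 1/6
q ↔ r = 5/6 ↔ 2/3 = 5/6
(q ↔ r) ↔ p = 5/6 ↔ 1/3 = 1/2
p → q = 1/3 → 5/6 = 1
((q ↔ r) ↔ p) ∨ (p → q) = 1/2 ∨ 1 = 1
p ∨ q = 1/3 ∨ 5/6 = 5/6
(((q ↔ r) ↔ p) ∨ (p → q)) ↔ (p ∨ q) = 1 ↔ 5/6 = 5/6
((((r ↔ q) ∨ (r → r)) → ¬(q ↔ r)) ↔ (q ∨ (q → q))) ↔ ((((q ↔ r) ↔ p) ∨ (p → q)) ↔ (p ∨ q)) = 1/6 ↔ 5/6 = 1/3

1/3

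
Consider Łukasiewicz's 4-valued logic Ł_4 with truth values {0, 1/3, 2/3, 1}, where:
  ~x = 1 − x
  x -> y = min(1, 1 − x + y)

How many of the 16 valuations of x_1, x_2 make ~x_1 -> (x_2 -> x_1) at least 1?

x_1 = 0, x_2 = 0 ↦ 1  ≥
x_1 = 0, x_2 = 1/3 ↦ 2/3  <
x_1 = 0, x_2 = 2/3 ↦ 1/3  <
x_1 = 0, x_2 = 1 ↦ 0  <
x_1 = 1/3, x_2 = 0 ↦ 1  ≥
x_1 = 1/3, x_2 = 1/3 ↦ 1  ≥
x_1 = 1/3, x_2 = 2/3 ↦ 1  ≥
x_1 = 1/3, x_2 = 1 ↦ 2/3  <
x_1 = 2/3, x_2 = 0 ↦ 1  ≥
x_1 = 2/3, x_2 = 1/3 ↦ 1  ≥
x_1 = 2/3, x_2 = 2/3 ↦ 1  ≥
x_1 = 2/3, x_2 = 1 ↦ 1  ≥
x_1 = 1, x_2 = 0 ↦ 1  ≥
x_1 = 1, x_2 = 1/3 ↦ 1  ≥
x_1 = 1, x_2 = 2/3 ↦ 1  ≥
x_1 = 1, x_2 = 1 ↦ 1  ≥
So 12 of the 16 assignments meet the threshold.

12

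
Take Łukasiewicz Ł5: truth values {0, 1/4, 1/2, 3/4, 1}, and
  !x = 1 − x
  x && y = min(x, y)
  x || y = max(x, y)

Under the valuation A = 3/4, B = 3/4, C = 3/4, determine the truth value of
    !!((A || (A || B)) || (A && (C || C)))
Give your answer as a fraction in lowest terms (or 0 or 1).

3/4

A || B = 3/4 || 3/4 = 3/4
A || (A || B) = 3/4 || 3/4 = 3/4
C || C = 3/4 || 3/4 = 3/4
A && (C || C) = 3/4 && 3/4 = 3/4
(A || (A || B)) || (A && (C || C)) = 3/4 || 3/4 = 3/4
!((A || (A || B)) || (A && (C || C))) = !3/4 = 1/4
!!((A || (A || B)) || (A && (C || C))) = !1/4 = 3/4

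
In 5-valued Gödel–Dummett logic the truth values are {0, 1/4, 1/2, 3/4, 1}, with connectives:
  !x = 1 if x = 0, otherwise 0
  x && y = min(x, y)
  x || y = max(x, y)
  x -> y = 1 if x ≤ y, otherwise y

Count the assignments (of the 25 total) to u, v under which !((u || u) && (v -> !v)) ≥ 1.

21

value 1: 21 assignments (counts)
value 0: 4 assignments
So 21 of the 25 assignments meet the threshold.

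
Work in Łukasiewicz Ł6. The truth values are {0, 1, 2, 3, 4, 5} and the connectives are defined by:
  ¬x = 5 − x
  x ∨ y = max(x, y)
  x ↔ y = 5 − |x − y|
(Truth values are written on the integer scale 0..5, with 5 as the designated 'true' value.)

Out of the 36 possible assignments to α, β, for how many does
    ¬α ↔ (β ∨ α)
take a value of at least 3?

value 5: 3 assignments (counts)
value 4: 11 assignments (counts)
value 3: 4 assignments (counts)
value 2: 9 assignments
value 1: 2 assignments
value 0: 7 assignments
So 18 of the 36 assignments meet the threshold.

18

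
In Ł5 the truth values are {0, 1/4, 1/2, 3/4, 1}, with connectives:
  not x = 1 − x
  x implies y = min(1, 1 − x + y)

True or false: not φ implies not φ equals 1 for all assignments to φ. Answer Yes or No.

Yes

φ = 0 ↦ 1
φ = 1/4 ↦ 1
φ = 1/2 ↦ 1
φ = 3/4 ↦ 1
φ = 1 ↦ 1
Every assignment gives a value ≥ 1.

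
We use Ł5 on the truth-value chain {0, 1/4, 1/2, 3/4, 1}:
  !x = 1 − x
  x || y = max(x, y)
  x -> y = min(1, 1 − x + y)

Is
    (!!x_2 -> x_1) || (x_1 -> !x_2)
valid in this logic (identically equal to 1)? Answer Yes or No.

Counterexample: take x_1 = 1/4, x_2 = 1.
!x_2 = !1 = 0
!!x_2 = !0 = 1
!!x_2 -> x_1 = 1 -> 1/4 = 1/4
!x_2 = !1 = 0
x_1 -> !x_2 = 1/4 -> 0 = 3/4
(!!x_2 -> x_1) || (x_1 -> !x_2) = 1/4 || 3/4 = 3/4
This gives 3/4 ≠ 1.

No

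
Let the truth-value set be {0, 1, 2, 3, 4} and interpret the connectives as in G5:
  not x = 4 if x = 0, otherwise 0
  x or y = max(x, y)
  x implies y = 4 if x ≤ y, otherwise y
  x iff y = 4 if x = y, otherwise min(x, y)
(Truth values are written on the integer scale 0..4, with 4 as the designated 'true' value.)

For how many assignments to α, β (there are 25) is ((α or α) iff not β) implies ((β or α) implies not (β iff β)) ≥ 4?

17

value 4: 17 assignments (counts)
value 0: 8 assignments
So 17 of the 25 assignments meet the threshold.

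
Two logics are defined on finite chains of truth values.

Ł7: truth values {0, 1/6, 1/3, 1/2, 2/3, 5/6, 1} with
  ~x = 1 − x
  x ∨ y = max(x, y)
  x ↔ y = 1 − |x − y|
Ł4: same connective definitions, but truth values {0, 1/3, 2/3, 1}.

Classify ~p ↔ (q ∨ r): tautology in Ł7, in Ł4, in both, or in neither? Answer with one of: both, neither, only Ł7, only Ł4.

neither

In Ł7: at p = 0, q = 0, r = 0 the value is 0 — not a tautology.
In Ł4: at p = 0, q = 0, r = 0 the value is 0 — not a tautology.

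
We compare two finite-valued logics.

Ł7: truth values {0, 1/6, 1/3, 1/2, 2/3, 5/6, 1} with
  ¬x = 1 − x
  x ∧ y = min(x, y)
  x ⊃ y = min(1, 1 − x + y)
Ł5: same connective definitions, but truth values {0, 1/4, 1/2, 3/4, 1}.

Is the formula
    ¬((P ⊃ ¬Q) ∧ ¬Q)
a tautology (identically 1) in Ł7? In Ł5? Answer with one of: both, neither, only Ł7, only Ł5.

neither

In Ł7: at P = 0, Q = 0 the value is 0 — not a tautology.
In Ł5: at P = 0, Q = 0 the value is 0 — not a tautology.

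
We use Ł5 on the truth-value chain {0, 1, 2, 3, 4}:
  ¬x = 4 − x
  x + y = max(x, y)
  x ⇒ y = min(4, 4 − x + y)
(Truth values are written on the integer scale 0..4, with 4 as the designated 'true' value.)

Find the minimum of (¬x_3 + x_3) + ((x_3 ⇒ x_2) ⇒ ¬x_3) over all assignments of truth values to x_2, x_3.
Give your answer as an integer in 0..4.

Take x_2 = 2, x_3 = 2:
¬x_3 = ¬2 = 2
¬x_3 + x_3 = 2 + 2 = 2
x_3 ⇒ x_2 = 2 ⇒ 2 = 4
¬x_3 = ¬2 = 2
(x_3 ⇒ x_2) ⇒ ¬x_3 = 4 ⇒ 2 = 2
(¬x_3 + x_3) + ((x_3 ⇒ x_2) ⇒ ¬x_3) = 2 + 2 = 2
No assignment yields a value below 2, so this is the minimum.

2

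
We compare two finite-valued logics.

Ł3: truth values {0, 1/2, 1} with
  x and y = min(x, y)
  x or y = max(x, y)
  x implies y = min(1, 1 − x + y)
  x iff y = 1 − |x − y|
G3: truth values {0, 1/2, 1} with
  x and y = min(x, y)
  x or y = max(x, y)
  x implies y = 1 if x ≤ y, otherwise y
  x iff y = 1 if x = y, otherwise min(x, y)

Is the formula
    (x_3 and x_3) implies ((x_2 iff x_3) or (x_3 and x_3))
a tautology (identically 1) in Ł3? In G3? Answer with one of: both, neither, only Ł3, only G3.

both

In Ł3: every assignment gives 1 — tautology.
In G3: every assignment gives 1 — tautology.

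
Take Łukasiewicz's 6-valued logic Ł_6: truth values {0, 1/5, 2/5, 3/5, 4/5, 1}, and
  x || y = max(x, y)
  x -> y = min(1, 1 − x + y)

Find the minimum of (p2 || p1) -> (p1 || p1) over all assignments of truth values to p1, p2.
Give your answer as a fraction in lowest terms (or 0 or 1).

0

Take p1 = 0, p2 = 1:
p2 || p1 = 1 || 0 = 1
p1 || p1 = 0 || 0 = 0
(p2 || p1) -> (p1 || p1) = 1 -> 0 = 0
No assignment yields a value below 0, so this is the minimum.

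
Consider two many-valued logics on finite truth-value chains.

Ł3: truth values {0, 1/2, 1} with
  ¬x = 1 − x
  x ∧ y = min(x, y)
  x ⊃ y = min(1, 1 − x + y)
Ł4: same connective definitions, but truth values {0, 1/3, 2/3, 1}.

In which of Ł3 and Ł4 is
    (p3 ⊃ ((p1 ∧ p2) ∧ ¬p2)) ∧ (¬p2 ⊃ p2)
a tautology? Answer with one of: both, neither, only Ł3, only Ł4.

neither

In Ł3: at p1 = 0, p2 = 0, p3 = 0 the value is 0 — not a tautology.
In Ł4: at p1 = 0, p2 = 0, p3 = 0 the value is 0 — not a tautology.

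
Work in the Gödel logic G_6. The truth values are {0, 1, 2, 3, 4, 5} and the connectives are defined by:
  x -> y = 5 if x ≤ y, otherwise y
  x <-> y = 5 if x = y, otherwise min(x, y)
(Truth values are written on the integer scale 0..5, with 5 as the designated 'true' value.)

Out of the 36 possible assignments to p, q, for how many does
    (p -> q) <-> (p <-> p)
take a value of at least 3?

value 5: 21 assignments (counts)
value 4: 1 assignment (counts)
value 3: 2 assignments (counts)
value 2: 3 assignments
value 1: 4 assignments
value 0: 5 assignments
So 24 of the 36 assignments meet the threshold.

24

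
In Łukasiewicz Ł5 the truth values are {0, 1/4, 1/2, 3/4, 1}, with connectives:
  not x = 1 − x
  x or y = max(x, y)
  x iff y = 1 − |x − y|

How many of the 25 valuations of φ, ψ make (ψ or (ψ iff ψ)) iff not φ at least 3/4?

10

value 1: 5 assignments (counts)
value 3/4: 5 assignments (counts)
value 1/2: 5 assignments
value 1/4: 5 assignments
value 0: 5 assignments
So 10 of the 25 assignments meet the threshold.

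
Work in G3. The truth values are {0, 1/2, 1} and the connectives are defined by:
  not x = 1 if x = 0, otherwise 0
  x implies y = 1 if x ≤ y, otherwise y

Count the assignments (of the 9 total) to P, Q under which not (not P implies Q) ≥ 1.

P = 0, Q = 0 ↦ 1  ≥
P = 0, Q = 1/2 ↦ 0  <
P = 0, Q = 1 ↦ 0  <
P = 1/2, Q = 0 ↦ 0  <
P = 1/2, Q = 1/2 ↦ 0  <
P = 1/2, Q = 1 ↦ 0  <
P = 1, Q = 0 ↦ 0  <
P = 1, Q = 1/2 ↦ 0  <
P = 1, Q = 1 ↦ 0  <
So 1 of the 9 assignments meets the threshold.

1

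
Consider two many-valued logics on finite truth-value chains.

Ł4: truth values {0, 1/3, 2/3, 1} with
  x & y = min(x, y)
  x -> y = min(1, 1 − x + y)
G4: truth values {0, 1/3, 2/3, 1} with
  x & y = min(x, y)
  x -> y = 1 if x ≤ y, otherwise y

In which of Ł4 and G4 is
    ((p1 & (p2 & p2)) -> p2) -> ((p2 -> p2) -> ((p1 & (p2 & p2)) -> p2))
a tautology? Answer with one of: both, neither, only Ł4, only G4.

both

In Ł4: every assignment gives 1 — tautology.
In G4: every assignment gives 1 — tautology.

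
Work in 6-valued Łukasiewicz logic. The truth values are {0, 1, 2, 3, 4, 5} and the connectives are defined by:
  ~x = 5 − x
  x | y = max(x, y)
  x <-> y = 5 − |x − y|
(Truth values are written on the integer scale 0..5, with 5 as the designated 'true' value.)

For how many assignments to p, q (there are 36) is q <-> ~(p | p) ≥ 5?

value 5: 6 assignments (counts)
value 4: 10 assignments
value 3: 8 assignments
value 2: 6 assignments
value 1: 4 assignments
value 0: 2 assignments
So 6 of the 36 assignments meet the threshold.

6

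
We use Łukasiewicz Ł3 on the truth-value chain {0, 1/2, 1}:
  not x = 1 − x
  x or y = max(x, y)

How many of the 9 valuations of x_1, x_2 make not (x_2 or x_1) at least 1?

1

x_1 = 0, x_2 = 0 ↦ 1  ≥
x_1 = 0, x_2 = 1/2 ↦ 1/2  <
x_1 = 0, x_2 = 1 ↦ 0  <
x_1 = 1/2, x_2 = 0 ↦ 1/2  <
x_1 = 1/2, x_2 = 1/2 ↦ 1/2  <
x_1 = 1/2, x_2 = 1 ↦ 0  <
x_1 = 1, x_2 = 0 ↦ 0  <
x_1 = 1, x_2 = 1/2 ↦ 0  <
x_1 = 1, x_2 = 1 ↦ 0  <
So 1 of the 9 assignments meets the threshold.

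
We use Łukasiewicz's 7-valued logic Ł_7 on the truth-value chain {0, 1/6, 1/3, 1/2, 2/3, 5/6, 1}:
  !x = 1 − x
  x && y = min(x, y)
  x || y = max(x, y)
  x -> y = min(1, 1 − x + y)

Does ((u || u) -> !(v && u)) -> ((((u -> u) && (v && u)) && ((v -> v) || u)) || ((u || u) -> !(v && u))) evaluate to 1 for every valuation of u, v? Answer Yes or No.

Yes

At u = 2/3, v = 1/2, for instance:
u || u = 2/3 || 2/3 = 2/3
v && u = 1/2 && 2/3 = 1/2
!(v && u) = !1/2 = 1/2
(u || u) -> !(v && u) = 2/3 -> 1/2 = 5/6
u -> u = 2/3 -> 2/3 = 1
v && u = 1/2 && 2/3 = 1/2
(u -> u) && (v && u) = 1 && 1/2 = 1/2
v -> v = 1/2 -> 1/2 = 1
(v -> v) || u = 1 || 2/3 = 1
((u -> u) && (v && u)) && ((v -> v) || u) = 1/2 && 1 = 1/2
(((u -> u) && (v && u)) && ((v -> v) || u)) || ((u || u) -> !(v && u)) = 1/2 || 5/6 = 5/6
((u || u) -> !(v && u)) -> ((((u -> u) && (v && u)) && ((v -> v) || u)) || ((u || u) -> !(v && u))) = 5/6 -> 5/6 = 1
and checking the remaining 48 assignments likewise gives ≥ 1 in every case.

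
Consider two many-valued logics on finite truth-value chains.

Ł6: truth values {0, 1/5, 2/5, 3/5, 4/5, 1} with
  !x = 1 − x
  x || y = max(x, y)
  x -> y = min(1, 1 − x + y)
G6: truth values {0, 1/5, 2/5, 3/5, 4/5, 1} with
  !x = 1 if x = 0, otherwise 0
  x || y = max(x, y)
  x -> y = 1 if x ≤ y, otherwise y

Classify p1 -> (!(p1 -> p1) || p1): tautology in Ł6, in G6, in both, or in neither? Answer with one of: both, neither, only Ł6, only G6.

both

In Ł6: every assignment gives 1 — tautology.
In G6: every assignment gives 1 — tautology.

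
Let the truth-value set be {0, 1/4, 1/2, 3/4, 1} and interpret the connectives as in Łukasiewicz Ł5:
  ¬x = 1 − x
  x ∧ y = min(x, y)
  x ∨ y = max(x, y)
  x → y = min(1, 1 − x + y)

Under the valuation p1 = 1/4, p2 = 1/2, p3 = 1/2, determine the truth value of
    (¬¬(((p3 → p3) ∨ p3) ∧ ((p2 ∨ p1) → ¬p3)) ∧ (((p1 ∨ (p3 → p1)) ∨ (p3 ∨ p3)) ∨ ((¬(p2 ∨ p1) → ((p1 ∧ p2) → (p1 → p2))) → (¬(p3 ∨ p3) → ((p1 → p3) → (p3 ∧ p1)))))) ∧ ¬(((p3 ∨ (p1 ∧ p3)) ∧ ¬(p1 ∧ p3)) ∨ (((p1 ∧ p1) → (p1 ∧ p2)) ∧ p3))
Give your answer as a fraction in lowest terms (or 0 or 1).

p3 → p3 = 1/2 → 1/2 = 1
(p3 → p3) ∨ p3 = 1 ∨ 1/2 = 1
p2 ∨ p1 = 1/2 ∨ 1/4 = 1/2
¬p3 = ¬1/2 = 1/2
(p2 ∨ p1) → ¬p3 = 1/2 → 1/2 = 1
((p3 → p3) ∨ p3) ∧ ((p2 ∨ p1) → ¬p3) = 1 ∧ 1 = 1
¬(((p3 → p3) ∨ p3) ∧ ((p2 ∨ p1) → ¬p3)) = ¬1 = 0
¬¬(((p3 → p3) ∨ p3) ∧ ((p2 ∨ p1) → ¬p3)) = ¬0 = 1
p3 → p1 = 1/2 → 1/4 = 3/4
p1 ∨ (p3 → p1) = 1/4 ∨ 3/4 = 3/4
p3 ∨ p3 = 1/2 ∨ 1/2 = 1/2
(p1 ∨ (p3 → p1)) ∨ (p3 ∨ p3) = 3/4 ∨ 1/2 = 3/4
p2 ∨ p1 = 1/2 ∨ 1/4 = 1/2
¬(p2 ∨ p1) = ¬1/2 = 1/2
p1 ∧ p2 = 1/4 ∧ 1/2 = 1/4
p1 → p2 = 1/4 → 1/2 = 1
(p1 ∧ p2) → (p1 → p2) = 1/4 → 1 = 1
¬(p2 ∨ p1) → ((p1 ∧ p2) → (p1 → p2)) = 1/2 → 1 = 1
p3 ∨ p3 = 1/2 ∨ 1/2 = 1/2
¬(p3 ∨ p3) = ¬1/2 = 1/2
p1 → p3 = 1/4 → 1/2 = 1
p3 ∧ p1 = 1/2 ∧ 1/4 = 1/4
(p1 → p3) → (p3 ∧ p1) = 1 → 1/4 = 1/4
¬(p3 ∨ p3) → ((p1 → p3) → (p3 ∧ p1)) = 1/2 → 1/4 = 3/4
(¬(p2 ∨ p1) → ((p1 ∧ p2) → (p1 → p2))) → (¬(p3 ∨ p3) → ((p1 → p3) → (p3 ∧ p1))) = 1 → 3/4 = 3/4
((p1 ∨ (p3 → p1)) ∨ (p3 ∨ p3)) ∨ ((¬(p2 ∨ p1) → ((p1 ∧ p2) → (p1 → p2))) → (¬(p3 ∨ p3) → ((p1 → p3) → (p3 ∧ p1)))) = 3/4 ∨ 3/4 = 3/4
¬¬(((p3 → p3) ∨ p3) ∧ ((p2 ∨ p1) → ¬p3)) ∧ (((p1 ∨ (p3 → p1)) ∨ (p3 ∨ p3)) ∨ ((¬(p2 ∨ p1) → ((p1 ∧ p2) → (p1 → p2))) → (¬(p3 ∨ p3) → ((p1 → p3) → (p3 ∧ p1))))) = 1 ∧ 3/4 = 3/4
p1 ∧ p3 = 1/4 ∧ 1/2 = 1/4
p3 ∨ (p1 ∧ p3) = 1/2 ∨ 1/4 = 1/2
p1 ∧ p3 = 1/4 ∧ 1/2 = 1/4
¬(p1 ∧ p3) = ¬1/4 = 3/4
(p3 ∨ (p1 ∧ p3)) ∧ ¬(p1 ∧ p3) = 1/2 ∧ 3/4 = 1/2
p1 ∧ p1 = 1/4 ∧ 1/4 = 1/4
p1 ∧ p2 = 1/4 ∧ 1/2 = 1/4
(p1 ∧ p1) → (p1 ∧ p2) = 1/4 → 1/4 = 1
((p1 ∧ p1) → (p1 ∧ p2)) ∧ p3 = 1 ∧ 1/2 = 1/2
((p3 ∨ (p1 ∧ p3)) ∧ ¬(p1 ∧ p3)) ∨ (((p1 ∧ p1) → (p1 ∧ p2)) ∧ p3) = 1/2 ∨ 1/2 = 1/2
¬(((p3 ∨ (p1 ∧ p3)) ∧ ¬(p1 ∧ p3)) ∨ (((p1 ∧ p1) → (p1 ∧ p2)) ∧ p3)) = ¬1/2 = 1/2
(¬¬(((p3 → p3) ∨ p3) ∧ ((p2 ∨ p1) → ¬p3)) ∧ (((p1 ∨ (p3 → p1)) ∨ (p3 ∨ p3)) ∨ ((¬(p2 ∨ p1) → ((p1 ∧ p2) → (p1 → p2))) → (¬(p3 ∨ p3) → ((p1 → p3) → (p3 ∧ p1)))))) ∧ ¬(((p3 ∨ (p1 ∧ p3)) ∧ ¬(p1 ∧ p3)) ∨ (((p1 ∧ p1) → (p1 ∧ p2)) ∧ p3)) = 3/4 ∧ 1/2 = 1/2

1/2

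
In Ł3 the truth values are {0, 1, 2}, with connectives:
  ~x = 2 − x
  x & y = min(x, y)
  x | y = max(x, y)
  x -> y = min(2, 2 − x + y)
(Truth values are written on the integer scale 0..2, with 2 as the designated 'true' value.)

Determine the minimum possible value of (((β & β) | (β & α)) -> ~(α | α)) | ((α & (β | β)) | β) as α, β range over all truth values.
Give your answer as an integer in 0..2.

Take α = 2, β = 1:
β & β = 1 & 1 = 1
β & α = 1 & 2 = 1
(β & β) | (β & α) = 1 | 1 = 1
α | α = 2 | 2 = 2
~(α | α) = ~2 = 0
((β & β) | (β & α)) -> ~(α | α) = 1 -> 0 = 1
β | β = 1 | 1 = 1
α & (β | β) = 2 & 1 = 1
(α & (β | β)) | β = 1 | 1 = 1
(((β & β) | (β & α)) -> ~(α | α)) | ((α & (β | β)) | β) = 1 | 1 = 1
No assignment yields a value below 1, so this is the minimum.

1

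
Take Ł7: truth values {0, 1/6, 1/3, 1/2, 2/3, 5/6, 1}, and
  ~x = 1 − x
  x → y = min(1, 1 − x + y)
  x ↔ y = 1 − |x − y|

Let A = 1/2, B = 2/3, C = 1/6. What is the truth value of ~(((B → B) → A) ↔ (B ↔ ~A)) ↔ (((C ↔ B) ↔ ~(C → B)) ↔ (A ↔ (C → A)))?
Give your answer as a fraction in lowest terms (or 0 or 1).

1/3

B → B = 2/3 → 2/3 = 1
(B → B) → A = 1 → 1/2 = 1/2
~A = ~1/2 = 1/2
B ↔ ~A = 2/3 ↔ 1/2 = 5/6
((B → B) → A) ↔ (B ↔ ~A) = 1/2 ↔ 5/6 = 2/3
~(((B → B) → A) ↔ (B ↔ ~A)) = ~2/3 = 1/3
C ↔ B = 1/6 ↔ 2/3 = 1/2
C → B = 1/6 → 2/3 = 1
~(C → B) = ~1 = 0
(C ↔ B) ↔ ~(C → B) = 1/2 ↔ 0 = 1/2
C → A = 1/6 → 1/2 = 1
A ↔ (C → A) = 1/2 ↔ 1 = 1/2
((C ↔ B) ↔ ~(C → B)) ↔ (A ↔ (C → A)) = 1/2 ↔ 1/2 = 1
~(((B → B) → A) ↔ (B ↔ ~A)) ↔ (((C ↔ B) ↔ ~(C → B)) ↔ (A ↔ (C → A))) = 1/3 ↔ 1 = 1/3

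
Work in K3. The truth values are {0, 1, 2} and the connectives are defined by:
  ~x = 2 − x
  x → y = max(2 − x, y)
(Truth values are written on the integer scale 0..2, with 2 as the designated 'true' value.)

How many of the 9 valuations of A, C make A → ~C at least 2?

5

A = 0, C = 0 ↦ 2  ≥
A = 0, C = 1 ↦ 2  ≥
A = 0, C = 2 ↦ 2  ≥
A = 1, C = 0 ↦ 2  ≥
A = 1, C = 1 ↦ 1  <
A = 1, C = 2 ↦ 1  <
A = 2, C = 0 ↦ 2  ≥
A = 2, C = 1 ↦ 1  <
A = 2, C = 2 ↦ 0  <
So 5 of the 9 assignments meet the threshold.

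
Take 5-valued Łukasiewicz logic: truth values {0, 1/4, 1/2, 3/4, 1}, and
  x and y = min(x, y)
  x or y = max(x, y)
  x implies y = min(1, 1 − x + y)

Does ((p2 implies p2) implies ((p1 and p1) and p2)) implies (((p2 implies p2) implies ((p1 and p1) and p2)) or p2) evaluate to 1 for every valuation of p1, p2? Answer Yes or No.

Yes

At p1 = 1/2, p2 = 3/4, for instance:
p2 implies p2 = 3/4 implies 3/4 = 1
p1 and p1 = 1/2 and 1/2 = 1/2
(p1 and p1) and p2 = 1/2 and 3/4 = 1/2
(p2 implies p2) implies ((p1 and p1) and p2) = 1 implies 1/2 = 1/2
((p2 implies p2) implies ((p1 and p1) and p2)) or p2 = 1/2 or 3/4 = 3/4
((p2 implies p2) implies ((p1 and p1) and p2)) implies (((p2 implies p2) implies ((p1 and p1) and p2)) or p2) = 1/2 implies 3/4 = 1
and checking the remaining 24 assignments likewise gives ≥ 1 in every case.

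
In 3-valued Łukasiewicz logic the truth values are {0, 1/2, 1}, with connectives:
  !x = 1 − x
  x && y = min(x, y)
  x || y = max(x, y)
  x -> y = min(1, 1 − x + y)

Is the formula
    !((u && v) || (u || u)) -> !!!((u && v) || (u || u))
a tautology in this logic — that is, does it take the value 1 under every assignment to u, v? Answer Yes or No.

Yes

u = 0, v = 0 ↦ 1
u = 0, v = 1/2 ↦ 1
u = 0, v = 1 ↦ 1
u = 1/2, v = 0 ↦ 1
u = 1/2, v = 1/2 ↦ 1
u = 1/2, v = 1 ↦ 1
u = 1, v = 0 ↦ 1
u = 1, v = 1/2 ↦ 1
u = 1, v = 1 ↦ 1
Every assignment gives a value ≥ 1.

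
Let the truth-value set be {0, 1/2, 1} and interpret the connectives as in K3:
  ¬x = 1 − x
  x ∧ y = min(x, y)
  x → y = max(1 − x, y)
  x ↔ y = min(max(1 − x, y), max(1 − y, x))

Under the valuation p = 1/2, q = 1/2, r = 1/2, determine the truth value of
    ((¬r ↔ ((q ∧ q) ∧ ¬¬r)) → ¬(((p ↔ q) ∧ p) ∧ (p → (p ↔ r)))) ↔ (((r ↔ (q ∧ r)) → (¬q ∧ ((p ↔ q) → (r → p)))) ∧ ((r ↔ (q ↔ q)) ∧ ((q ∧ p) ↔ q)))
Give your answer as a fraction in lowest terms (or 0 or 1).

¬r = ¬1/2 = 1/2
q ∧ q = 1/2 ∧ 1/2 = 1/2
¬r = ¬1/2 = 1/2
¬¬r = ¬1/2 = 1/2
(q ∧ q) ∧ ¬¬r = 1/2 ∧ 1/2 = 1/2
¬r ↔ ((q ∧ q) ∧ ¬¬r) = 1/2 ↔ 1/2 = 1/2
p ↔ q = 1/2 ↔ 1/2 = 1/2
(p ↔ q) ∧ p = 1/2 ∧ 1/2 = 1/2
p ↔ r = 1/2 ↔ 1/2 = 1/2
p → (p ↔ r) = 1/2 → 1/2 = 1/2
((p ↔ q) ∧ p) ∧ (p → (p ↔ r)) = 1/2 ∧ 1/2 = 1/2
¬(((p ↔ q) ∧ p) ∧ (p → (p ↔ r))) = ¬1/2 = 1/2
(¬r ↔ ((q ∧ q) ∧ ¬¬r)) → ¬(((p ↔ q) ∧ p) ∧ (p → (p ↔ r))) = 1/2 → 1/2 = 1/2
q ∧ r = 1/2 ∧ 1/2 = 1/2
r ↔ (q ∧ r) = 1/2 ↔ 1/2 = 1/2
¬q = ¬1/2 = 1/2
p ↔ q = 1/2 ↔ 1/2 = 1/2
r → p = 1/2 → 1/2 = 1/2
(p ↔ q) → (r → p) = 1/2 → 1/2 = 1/2
¬q ∧ ((p ↔ q) → (r → p)) = 1/2 ∧ 1/2 = 1/2
(r ↔ (q ∧ r)) → (¬q ∧ ((p ↔ q) → (r → p))) = 1/2 → 1/2 = 1/2
q ↔ q = 1/2 ↔ 1/2 = 1/2
r ↔ (q ↔ q) = 1/2 ↔ 1/2 = 1/2
q ∧ p = 1/2 ∧ 1/2 = 1/2
(q ∧ p) ↔ q = 1/2 ↔ 1/2 = 1/2
(r ↔ (q ↔ q)) ∧ ((q ∧ p) ↔ q) = 1/2 ∧ 1/2 = 1/2
((r ↔ (q ∧ r)) → (¬q ∧ ((p ↔ q) → (r → p)))) ∧ ((r ↔ (q ↔ q)) ∧ ((q ∧ p) ↔ q)) = 1/2 ∧ 1/2 = 1/2
((¬r ↔ ((q ∧ q) ∧ ¬¬r)) → ¬(((p ↔ q) ∧ p) ∧ (p → (p ↔ r)))) ↔ (((r ↔ (q ∧ r)) → (¬q ∧ ((p ↔ q) → (r → p)))) ∧ ((r ↔ (q ↔ q)) ∧ ((q ∧ p) ↔ q))) = 1/2 ↔ 1/2 = 1/2

1/2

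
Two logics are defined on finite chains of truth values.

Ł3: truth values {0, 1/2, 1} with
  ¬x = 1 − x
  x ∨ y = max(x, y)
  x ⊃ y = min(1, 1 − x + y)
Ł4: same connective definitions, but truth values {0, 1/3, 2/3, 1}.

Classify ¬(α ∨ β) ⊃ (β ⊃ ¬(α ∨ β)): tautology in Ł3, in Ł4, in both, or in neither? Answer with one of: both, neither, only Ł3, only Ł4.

In Ł3: every assignment gives 1 — tautology.
In Ł4: every assignment gives 1 — tautology.

both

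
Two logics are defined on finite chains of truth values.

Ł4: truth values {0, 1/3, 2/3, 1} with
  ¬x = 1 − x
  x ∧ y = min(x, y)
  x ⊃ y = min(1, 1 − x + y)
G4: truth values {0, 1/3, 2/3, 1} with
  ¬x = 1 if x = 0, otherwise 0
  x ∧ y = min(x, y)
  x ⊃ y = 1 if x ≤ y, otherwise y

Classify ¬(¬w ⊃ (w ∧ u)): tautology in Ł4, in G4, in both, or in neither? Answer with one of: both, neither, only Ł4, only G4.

neither

In Ł4: at u = 0, w = 1/3 the value is 2/3 — not a tautology.
In G4: at u = 0, w = 1/3 the value is 0 — not a tautology.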